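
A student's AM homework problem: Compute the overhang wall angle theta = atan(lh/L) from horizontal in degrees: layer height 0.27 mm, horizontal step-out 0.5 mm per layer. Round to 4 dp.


angle = atan(0.27/0.5) = 28.369 degrees


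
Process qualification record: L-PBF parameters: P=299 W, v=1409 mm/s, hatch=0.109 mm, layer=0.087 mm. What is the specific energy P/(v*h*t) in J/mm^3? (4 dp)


Build rate = 1409 * 0.109 * 0.087 = 13.361547 mm^3/s
SE = 299 / 13.361547 = 22.3776 J/mm^3


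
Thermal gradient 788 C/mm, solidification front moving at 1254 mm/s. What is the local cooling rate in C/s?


CR = 788 * 1254 = 988152 C/s


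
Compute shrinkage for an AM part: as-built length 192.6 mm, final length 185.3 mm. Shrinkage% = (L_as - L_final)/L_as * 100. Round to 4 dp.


Shrinkage = ((192.6-185.3)/192.6)*100 = 3.7902 %


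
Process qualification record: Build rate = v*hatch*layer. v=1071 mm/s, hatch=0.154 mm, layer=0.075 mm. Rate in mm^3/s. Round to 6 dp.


Rate = 1071 * 0.154 * 0.075 = 12.37005 mm^3/s


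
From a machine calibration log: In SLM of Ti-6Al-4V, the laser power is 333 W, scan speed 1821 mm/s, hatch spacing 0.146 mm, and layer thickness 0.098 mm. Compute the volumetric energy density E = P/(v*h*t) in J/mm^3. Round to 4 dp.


E = 333 / (1821*0.146*0.098) = 12.7807 J/mm^3


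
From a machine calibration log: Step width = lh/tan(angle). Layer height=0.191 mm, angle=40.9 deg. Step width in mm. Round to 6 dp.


step = 0.191 / tan(40.9) = 0.220496 mm


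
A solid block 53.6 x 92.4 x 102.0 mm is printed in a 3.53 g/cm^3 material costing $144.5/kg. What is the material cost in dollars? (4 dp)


V = 53.6 * 92.4 * 102.0 = 505169.28 mm^3 = 505.16928 cm^3
Mass = 505.16928 * 3.53 / 1000 = 1.78324756 kg
Cost = 1.78324756 * 144.5 = 257.6793 $


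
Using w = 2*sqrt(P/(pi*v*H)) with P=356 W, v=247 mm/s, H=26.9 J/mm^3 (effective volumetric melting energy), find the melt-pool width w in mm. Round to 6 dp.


w = 2*sqrt(356/(pi*247*26.9)) = 0.261189 mm


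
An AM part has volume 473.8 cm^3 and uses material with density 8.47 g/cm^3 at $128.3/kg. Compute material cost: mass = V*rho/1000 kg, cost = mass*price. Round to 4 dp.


Mass = 473.8*8.47/1000 = 4.013086 kg
Cost = 4.013086 * 128.3 = 514.8789 $


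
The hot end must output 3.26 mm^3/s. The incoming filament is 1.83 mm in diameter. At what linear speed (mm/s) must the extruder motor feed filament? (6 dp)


A = pi*(1.83/2)^2 = 2.63022
v = 3.26 / 2.63022 = 1.23944 mm/s


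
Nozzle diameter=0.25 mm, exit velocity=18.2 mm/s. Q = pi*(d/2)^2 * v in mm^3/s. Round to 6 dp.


A = pi*(0.25/2)^2 = 0.04908739 mm^2
Q = 0.04908739 * 18.2 = 0.89339 mm^3/s


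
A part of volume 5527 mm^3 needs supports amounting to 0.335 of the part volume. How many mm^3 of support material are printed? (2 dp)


V_support = 5527 * 0.335 = 1851.55 mm^3


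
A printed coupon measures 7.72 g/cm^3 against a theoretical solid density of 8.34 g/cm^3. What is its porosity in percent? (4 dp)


Porosity = (1-7.72/8.34)*100 = 7.4341 %


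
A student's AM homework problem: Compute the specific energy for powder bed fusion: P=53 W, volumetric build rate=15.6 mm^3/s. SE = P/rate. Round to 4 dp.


SE = 53 / 15.6 = 3.3974 J/mm^3


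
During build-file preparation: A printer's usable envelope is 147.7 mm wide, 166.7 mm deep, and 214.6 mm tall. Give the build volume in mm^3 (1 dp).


V = 147.7 * 166.7 * 214.6 = 5283793.2 mm^3


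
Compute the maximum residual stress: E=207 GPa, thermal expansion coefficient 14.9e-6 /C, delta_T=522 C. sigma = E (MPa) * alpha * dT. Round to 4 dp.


sigma = 207*1000 * 14.9e-6 * 522 = 1610.0046 MPa


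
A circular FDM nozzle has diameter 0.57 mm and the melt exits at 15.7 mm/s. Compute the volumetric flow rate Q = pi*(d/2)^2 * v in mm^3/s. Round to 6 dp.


A = pi*(0.57/2)^2 = 0.25517586 mm^2
Q = 0.25517586 * 15.7 = 4.006261 mm^3/s


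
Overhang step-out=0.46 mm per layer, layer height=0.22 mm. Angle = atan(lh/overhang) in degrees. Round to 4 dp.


angle = atan(0.22/0.46) = 25.56 degrees


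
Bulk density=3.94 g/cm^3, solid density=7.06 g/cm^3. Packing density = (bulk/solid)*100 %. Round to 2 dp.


Packing = (3.94/7.06)*100 = 55.81 %


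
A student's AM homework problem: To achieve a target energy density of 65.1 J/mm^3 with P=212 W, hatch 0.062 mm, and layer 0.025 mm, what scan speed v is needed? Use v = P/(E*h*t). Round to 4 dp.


v = 212 / (65.1*0.062*0.025) = 2100.9861 mm/s


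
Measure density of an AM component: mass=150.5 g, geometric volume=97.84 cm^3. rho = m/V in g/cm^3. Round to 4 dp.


rho = 150.5 / 97.84 = 1.5382 g/cm^3


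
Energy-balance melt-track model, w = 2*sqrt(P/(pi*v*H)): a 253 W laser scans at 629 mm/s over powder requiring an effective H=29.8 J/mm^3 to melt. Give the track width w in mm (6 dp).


w = 2*sqrt(253/(pi*629*29.8)) = 0.131094 mm


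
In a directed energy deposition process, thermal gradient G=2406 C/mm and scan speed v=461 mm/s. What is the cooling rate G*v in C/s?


CR = 2406 * 461 = 1109166 C/s


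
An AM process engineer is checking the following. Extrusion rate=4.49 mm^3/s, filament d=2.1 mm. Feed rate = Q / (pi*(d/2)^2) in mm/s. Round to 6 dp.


A = pi*(2.1/2)^2 = 3.463606
v = 4.49 / 3.463606 = 1.296337 mm/s


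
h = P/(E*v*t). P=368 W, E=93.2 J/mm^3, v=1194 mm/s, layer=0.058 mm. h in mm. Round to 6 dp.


h = 368 / (93.2*1194*0.058) = 0.057016 mm


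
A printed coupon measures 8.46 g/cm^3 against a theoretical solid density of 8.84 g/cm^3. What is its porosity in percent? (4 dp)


Porosity = (1-8.46/8.84)*100 = 4.2986 %


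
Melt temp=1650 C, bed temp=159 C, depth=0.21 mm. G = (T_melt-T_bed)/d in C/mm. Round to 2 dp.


G = (1650-159)/0.21 = 7100.0 C/mm


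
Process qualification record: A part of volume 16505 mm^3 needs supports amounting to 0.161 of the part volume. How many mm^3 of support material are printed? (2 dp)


V_support = 16505 * 0.161 = 2657.31 mm^3


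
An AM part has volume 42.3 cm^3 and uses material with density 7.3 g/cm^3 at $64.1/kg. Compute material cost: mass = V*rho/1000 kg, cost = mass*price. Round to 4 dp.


Mass = 42.3*7.3/1000 = 0.30879 kg
Cost = 0.30879 * 64.1 = 19.7934 $


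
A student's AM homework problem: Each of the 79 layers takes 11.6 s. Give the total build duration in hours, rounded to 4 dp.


t = 79 * 11.6 / 3600 = 0.2546 hrs


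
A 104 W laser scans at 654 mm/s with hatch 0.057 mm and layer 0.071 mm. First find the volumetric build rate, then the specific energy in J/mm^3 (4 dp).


Build rate = 654 * 0.057 * 0.071 = 2.646738 mm^3/s
SE = 104 / 2.646738 = 39.2937 J/mm^3


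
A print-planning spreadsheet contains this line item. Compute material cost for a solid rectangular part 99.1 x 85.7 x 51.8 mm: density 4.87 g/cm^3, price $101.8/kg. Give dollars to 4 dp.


V = 99.1 * 85.7 * 51.8 = 439930.666 mm^3 = 439.930666 cm^3
Mass = 439.930666 * 4.87 / 1000 = 2.14246234 kg
Cost = 2.14246234 * 101.8 = 218.1027 $


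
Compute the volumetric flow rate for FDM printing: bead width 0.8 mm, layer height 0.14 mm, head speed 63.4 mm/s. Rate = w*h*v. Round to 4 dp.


Rate = 0.8 * 0.14 * 63.4 = 7.1008 mm^3/s


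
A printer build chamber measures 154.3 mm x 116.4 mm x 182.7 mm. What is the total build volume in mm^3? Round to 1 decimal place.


V = 154.3 * 116.4 * 182.7 = 3281387.0 mm^3


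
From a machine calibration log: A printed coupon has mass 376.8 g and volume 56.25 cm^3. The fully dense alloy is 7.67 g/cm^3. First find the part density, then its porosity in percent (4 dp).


rho_part = 376.8 / 56.25 = 6.69866667 g/cm^3
Porosity = (1 - 6.69866667/7.67)*100 = 12.6641 %


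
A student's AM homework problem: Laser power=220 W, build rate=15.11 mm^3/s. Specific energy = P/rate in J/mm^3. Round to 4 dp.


SE = 220 / 15.11 = 14.5599 J/mm^3


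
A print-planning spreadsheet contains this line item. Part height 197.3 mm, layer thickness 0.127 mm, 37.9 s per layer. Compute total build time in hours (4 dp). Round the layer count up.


Layers = ceil(197.3/0.127) = 1554
t = 1554 * 37.9 / 3600 = 16.3602 hrs


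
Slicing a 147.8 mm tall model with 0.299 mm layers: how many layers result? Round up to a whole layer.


Layers = ceil(147.8/0.299) = 495


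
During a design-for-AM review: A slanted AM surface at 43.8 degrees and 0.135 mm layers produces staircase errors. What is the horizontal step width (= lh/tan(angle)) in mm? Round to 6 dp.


step = 0.135 / tan(43.8) = 0.140777 mm


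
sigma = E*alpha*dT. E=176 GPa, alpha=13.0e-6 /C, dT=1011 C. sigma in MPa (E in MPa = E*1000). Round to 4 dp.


sigma = 176*1000 * 13.0e-6 * 1011 = 2313.168 MPa


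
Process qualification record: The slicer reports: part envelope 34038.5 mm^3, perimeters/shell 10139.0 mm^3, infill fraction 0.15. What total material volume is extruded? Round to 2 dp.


V_infill = (34038.5 - 10139.0) * 0.15 = 3584.93
V_total = 10139.0 + 3584.93 = 13723.93 mm^3


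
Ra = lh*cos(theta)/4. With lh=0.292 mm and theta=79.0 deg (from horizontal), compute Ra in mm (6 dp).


Ra = 0.292 * cos(79.0) / 4 = 0.013929 mm


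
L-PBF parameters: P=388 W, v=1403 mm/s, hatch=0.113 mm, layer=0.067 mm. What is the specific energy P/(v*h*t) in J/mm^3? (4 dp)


Build rate = 1403 * 0.113 * 0.067 = 10.622113 mm^3/s
SE = 388 / 10.622113 = 36.5276 J/mm^3


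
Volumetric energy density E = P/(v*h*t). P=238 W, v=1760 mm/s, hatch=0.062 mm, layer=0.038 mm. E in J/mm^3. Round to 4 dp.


E = 238 / (1760*0.062*0.038) = 57.397 J/mm^3


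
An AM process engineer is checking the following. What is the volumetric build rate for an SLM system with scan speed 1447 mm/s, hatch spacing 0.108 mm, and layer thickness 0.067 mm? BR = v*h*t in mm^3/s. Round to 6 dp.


Rate = 1447 * 0.108 * 0.067 = 10.470492 mm^3/s


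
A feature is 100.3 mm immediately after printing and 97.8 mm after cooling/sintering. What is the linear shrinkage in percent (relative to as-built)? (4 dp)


Shrinkage = ((100.3-97.8)/100.3)*100 = 2.4925 %


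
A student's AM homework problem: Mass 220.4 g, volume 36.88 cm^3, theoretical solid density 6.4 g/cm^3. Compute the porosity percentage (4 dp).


rho_part = 220.4 / 36.88 = 5.97613883 g/cm^3
Porosity = (1 - 5.97613883/6.4)*100 = 6.6228 %


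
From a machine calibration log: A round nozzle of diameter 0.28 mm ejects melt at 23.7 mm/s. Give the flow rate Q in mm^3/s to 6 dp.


A = pi*(0.28/2)^2 = 0.06157522 mm^2
Q = 0.06157522 * 23.7 = 1.459333 mm^3/s


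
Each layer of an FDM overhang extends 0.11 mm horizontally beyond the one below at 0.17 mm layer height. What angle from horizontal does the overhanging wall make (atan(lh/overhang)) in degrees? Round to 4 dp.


angle = atan(0.17/0.11) = 57.0948 degrees


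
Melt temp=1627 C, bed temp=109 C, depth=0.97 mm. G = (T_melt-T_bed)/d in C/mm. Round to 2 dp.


G = (1627-109)/0.97 = 1564.95 C/mm


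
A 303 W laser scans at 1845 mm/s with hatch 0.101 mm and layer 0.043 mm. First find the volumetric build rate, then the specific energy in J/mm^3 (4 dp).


Build rate = 1845 * 0.101 * 0.043 = 8.012835 mm^3/s
SE = 303 / 8.012835 = 37.8143 J/mm^3


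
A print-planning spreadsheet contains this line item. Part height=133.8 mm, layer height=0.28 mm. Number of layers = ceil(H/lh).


Layers = ceil(133.8/0.28) = 478


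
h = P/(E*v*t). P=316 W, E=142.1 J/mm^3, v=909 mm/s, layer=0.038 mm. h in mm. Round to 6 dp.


h = 316 / (142.1*909*0.038) = 0.064379 mm


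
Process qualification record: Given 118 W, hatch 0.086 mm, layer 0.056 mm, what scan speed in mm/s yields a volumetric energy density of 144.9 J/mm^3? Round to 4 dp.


v = 118 / (144.9*0.086*0.056) = 169.0936 mm/s


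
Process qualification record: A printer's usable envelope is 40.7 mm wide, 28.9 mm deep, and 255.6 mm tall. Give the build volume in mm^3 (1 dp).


V = 40.7 * 28.9 * 255.6 = 300644.4 mm^3


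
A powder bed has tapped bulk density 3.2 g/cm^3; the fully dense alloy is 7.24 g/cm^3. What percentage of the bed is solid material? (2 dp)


Packing = (3.2/7.24)*100 = 44.2 %


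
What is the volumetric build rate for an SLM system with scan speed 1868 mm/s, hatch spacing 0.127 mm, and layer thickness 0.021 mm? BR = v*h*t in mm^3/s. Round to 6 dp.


Rate = 1868 * 0.127 * 0.021 = 4.981956 mm^3/s


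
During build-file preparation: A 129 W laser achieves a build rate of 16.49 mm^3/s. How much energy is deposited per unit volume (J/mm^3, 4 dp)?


SE = 129 / 16.49 = 7.8229 J/mm^3


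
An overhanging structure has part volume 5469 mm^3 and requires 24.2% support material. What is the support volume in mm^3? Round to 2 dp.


V_support = 5469 * 0.242 = 1323.5 mm^3


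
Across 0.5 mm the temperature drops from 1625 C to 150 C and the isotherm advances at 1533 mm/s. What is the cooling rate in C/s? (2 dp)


G = (1625-150)/0.5 = 2950.0 C/mm
CR = 2950.0 * 1533 = 4522350.0 C/s


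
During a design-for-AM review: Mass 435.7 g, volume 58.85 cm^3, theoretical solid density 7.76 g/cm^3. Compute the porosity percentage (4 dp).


rho_part = 435.7 / 58.85 = 7.40356839 g/cm^3
Porosity = (1 - 7.40356839/7.76)*100 = 4.5932 %


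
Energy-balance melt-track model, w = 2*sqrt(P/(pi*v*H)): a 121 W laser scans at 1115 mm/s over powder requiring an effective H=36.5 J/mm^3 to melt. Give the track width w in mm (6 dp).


w = 2*sqrt(121/(pi*1115*36.5)) = 0.061527 mm


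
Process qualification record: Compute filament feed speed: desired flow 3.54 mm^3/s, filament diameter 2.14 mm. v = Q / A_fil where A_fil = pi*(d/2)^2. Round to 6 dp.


A = pi*(2.14/2)^2 = 3.596809
v = 3.54 / 3.596809 = 0.984206 mm/s


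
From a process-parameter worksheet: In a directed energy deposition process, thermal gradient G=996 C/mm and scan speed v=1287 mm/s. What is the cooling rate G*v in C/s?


CR = 996 * 1287 = 1281852 C/s


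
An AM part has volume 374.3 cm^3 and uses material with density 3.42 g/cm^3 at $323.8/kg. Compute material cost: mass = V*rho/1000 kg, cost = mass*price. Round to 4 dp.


Mass = 374.3*3.42/1000 = 1.280106 kg
Cost = 1.280106 * 323.8 = 414.4983 $


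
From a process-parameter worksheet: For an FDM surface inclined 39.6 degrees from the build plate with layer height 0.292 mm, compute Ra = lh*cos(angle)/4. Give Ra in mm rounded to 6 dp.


Ra = 0.292 * cos(39.6) / 4 = 0.056247 mm


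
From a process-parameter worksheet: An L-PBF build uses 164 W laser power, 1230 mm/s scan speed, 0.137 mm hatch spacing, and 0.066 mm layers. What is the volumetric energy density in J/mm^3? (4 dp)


E = 164 / (1230*0.137*0.066) = 14.746 J/mm^3


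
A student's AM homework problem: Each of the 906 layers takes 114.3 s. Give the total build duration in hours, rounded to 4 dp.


t = 906 * 114.3 / 3600 = 28.7655 hrs


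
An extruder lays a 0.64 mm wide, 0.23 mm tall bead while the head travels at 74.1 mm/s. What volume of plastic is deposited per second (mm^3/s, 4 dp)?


Rate = 0.64 * 0.23 * 74.1 = 10.9075 mm^3/s


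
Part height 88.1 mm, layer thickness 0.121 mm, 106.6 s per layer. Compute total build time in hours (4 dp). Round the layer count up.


Layers = ceil(88.1/0.121) = 729
t = 729 * 106.6 / 3600 = 21.5865 hrs


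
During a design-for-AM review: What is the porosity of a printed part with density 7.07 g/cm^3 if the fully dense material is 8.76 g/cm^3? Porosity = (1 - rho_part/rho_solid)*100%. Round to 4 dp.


Porosity = (1-7.07/8.76)*100 = 19.2922 %


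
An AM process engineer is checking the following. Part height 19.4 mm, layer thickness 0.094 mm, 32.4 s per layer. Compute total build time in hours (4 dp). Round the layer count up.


Layers = ceil(19.4/0.094) = 207
t = 207 * 32.4 / 3600 = 1.863 hrs


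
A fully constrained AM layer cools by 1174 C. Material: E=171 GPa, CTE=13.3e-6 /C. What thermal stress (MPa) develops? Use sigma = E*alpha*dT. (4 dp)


sigma = 171*1000 * 13.3e-6 * 1174 = 2670.0282 MPa


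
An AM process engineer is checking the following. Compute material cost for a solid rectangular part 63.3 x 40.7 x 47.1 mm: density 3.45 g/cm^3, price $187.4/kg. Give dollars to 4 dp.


V = 63.3 * 40.7 * 47.1 = 121344.201 mm^3 = 121.344201 cm^3
Mass = 121.344201 * 3.45 / 1000 = 0.41863749 kg
Cost = 0.41863749 * 187.4 = 78.4527 $


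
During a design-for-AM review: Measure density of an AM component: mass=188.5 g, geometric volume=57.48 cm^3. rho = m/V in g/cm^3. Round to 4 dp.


rho = 188.5 / 57.48 = 3.2794 g/cm^3


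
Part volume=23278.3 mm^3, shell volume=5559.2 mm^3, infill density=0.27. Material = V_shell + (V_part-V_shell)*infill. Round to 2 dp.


V_infill = (23278.3 - 5559.2) * 0.27 = 4784.16
V_total = 5559.2 + 4784.16 = 10343.36 mm^3


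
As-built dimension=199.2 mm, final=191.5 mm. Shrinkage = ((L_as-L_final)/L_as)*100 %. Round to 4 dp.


Shrinkage = ((199.2-191.5)/199.2)*100 = 3.8655 %


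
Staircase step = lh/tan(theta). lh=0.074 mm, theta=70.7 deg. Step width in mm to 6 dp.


step = 0.074 / tan(70.7) = 0.025914 mm


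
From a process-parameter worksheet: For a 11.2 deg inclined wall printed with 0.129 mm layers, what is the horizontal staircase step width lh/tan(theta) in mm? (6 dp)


step = 0.129 / tan(11.2) = 0.651498 mm


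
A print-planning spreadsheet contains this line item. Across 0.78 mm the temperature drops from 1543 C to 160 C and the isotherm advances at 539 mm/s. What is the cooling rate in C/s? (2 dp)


G = (1543-160)/0.78 = 1773.07692308 C/mm
CR = 1773.07692308 * 539 = 955688.46 C/s


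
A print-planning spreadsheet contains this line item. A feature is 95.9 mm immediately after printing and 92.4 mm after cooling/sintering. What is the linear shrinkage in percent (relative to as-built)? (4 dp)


Shrinkage = ((95.9-92.4)/95.9)*100 = 3.6496 %


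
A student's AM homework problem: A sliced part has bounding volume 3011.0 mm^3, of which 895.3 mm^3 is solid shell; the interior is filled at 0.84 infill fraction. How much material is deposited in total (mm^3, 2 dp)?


V_infill = (3011.0 - 895.3) * 0.84 = 1777.19
V_total = 895.3 + 1777.19 = 2672.49 mm^3


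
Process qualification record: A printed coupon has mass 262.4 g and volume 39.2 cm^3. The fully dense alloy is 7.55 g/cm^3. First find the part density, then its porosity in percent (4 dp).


rho_part = 262.4 / 39.2 = 6.69387755 g/cm^3
Porosity = (1 - 6.69387755/7.55)*100 = 11.3394 %


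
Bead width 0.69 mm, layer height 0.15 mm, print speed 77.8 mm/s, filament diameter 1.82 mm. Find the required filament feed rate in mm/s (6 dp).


Q = 0.69 * 0.15 * 77.8 = 8.0523 mm^3/s
A_fil = pi*(1.82/2)^2 = 2.60155288 mm^2
v_feed = 8.0523 / 2.60155288 = 3.09519 mm/s


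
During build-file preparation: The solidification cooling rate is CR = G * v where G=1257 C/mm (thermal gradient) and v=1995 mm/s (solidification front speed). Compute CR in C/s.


CR = 1257 * 1995 = 2507715 C/s


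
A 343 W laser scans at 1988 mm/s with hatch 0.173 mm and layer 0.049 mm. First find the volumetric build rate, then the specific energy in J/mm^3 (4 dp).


Build rate = 1988 * 0.173 * 0.049 = 16.852276 mm^3/s
SE = 343 / 16.852276 = 20.3533 J/mm^3


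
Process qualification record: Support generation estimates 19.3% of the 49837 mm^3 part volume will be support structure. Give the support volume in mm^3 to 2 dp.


V_support = 49837 * 0.193 = 9618.54 mm^3


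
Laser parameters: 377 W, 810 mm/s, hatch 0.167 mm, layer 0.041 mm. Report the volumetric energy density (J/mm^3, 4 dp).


E = 377 / (810*0.167*0.041) = 67.9761 J/mm^3


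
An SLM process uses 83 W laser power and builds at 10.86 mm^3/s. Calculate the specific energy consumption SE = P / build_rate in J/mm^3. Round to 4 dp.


SE = 83 / 10.86 = 7.6427 J/mm^3


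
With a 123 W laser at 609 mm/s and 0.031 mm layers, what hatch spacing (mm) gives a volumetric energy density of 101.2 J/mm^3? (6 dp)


h = 123 / (101.2*609*0.031) = 0.064379 mm


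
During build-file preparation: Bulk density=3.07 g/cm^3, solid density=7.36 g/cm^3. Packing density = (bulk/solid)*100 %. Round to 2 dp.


Packing = (3.07/7.36)*100 = 41.71 %


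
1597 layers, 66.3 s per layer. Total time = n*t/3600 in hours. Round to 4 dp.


t = 1597 * 66.3 / 3600 = 29.4114 hrs


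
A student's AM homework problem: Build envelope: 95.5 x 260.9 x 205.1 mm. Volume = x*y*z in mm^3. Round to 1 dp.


V = 95.5 * 260.9 * 205.1 = 5110261.3 mm^3


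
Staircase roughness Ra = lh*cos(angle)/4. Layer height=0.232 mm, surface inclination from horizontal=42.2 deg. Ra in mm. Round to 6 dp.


Ra = 0.232 * cos(42.2) / 4 = 0.042967 mm


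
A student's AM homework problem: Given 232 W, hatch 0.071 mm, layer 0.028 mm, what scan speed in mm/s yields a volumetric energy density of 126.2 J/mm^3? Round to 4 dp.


v = 232 / (126.2*0.071*0.028) = 924.7243 mm/s


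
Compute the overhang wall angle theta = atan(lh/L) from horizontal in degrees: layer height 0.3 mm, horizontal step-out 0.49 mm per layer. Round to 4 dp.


angle = atan(0.3/0.49) = 31.4768 degrees


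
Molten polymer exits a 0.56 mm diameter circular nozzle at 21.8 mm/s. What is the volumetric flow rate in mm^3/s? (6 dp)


A = pi*(0.56/2)^2 = 0.24630086 mm^2
Q = 0.24630086 * 21.8 = 5.369359 mm^3/s


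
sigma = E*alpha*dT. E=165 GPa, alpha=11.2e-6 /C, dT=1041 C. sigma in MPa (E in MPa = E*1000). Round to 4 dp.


sigma = 165*1000 * 11.2e-6 * 1041 = 1923.768 MPa


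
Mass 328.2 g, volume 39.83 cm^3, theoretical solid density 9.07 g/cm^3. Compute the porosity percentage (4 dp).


rho_part = 328.2 / 39.83 = 8.24002009 g/cm^3
Porosity = (1 - 8.24002009/9.07)*100 = 9.1508 %


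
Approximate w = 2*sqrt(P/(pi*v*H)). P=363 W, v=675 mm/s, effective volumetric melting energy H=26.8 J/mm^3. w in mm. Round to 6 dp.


w = 2*sqrt(363/(pi*675*26.8)) = 0.159841 mm


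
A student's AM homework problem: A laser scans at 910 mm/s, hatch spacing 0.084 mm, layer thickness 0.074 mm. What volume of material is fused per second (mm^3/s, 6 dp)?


Rate = 910 * 0.084 * 0.074 = 5.65656 mm^3/s


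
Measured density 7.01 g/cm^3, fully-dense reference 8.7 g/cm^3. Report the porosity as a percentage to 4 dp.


Porosity = (1-7.01/8.7)*100 = 19.4253 %


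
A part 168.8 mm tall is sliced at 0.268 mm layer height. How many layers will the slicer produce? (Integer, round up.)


Layers = ceil(168.8/0.268) = 630


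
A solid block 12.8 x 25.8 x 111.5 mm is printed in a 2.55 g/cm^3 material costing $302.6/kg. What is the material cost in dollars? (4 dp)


V = 12.8 * 25.8 * 111.5 = 36821.76 mm^3 = 36.82176 cm^3
Mass = 36.82176 * 2.55 / 1000 = 0.09389549 kg
Cost = 0.09389549 * 302.6 = 28.4128 $


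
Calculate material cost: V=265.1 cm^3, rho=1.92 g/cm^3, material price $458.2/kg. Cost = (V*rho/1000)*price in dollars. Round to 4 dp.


Mass = 265.1*1.92/1000 = 0.508992 kg
Cost = 0.508992 * 458.2 = 233.2201 $


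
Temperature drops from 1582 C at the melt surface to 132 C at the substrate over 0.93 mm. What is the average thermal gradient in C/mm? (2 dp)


G = (1582-132)/0.93 = 1559.14 C/mm


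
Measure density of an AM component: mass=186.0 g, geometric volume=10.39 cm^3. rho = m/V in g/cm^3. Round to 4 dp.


rho = 186.0 / 10.39 = 17.9018 g/cm^3


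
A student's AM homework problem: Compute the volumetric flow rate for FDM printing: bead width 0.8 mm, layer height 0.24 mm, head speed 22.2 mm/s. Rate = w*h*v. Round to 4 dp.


Rate = 0.8 * 0.24 * 22.2 = 4.2624 mm^3/s


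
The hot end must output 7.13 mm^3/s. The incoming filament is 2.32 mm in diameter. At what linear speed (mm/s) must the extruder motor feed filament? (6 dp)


A = pi*(2.32/2)^2 = 4.227327
v = 7.13 / 4.227327 = 1.686645 mm/s


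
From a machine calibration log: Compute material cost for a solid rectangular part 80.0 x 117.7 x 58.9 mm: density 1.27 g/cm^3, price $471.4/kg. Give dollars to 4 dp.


V = 80.0 * 117.7 * 58.9 = 554602.4 mm^3 = 554.6024 cm^3
Mass = 554.6024 * 1.27 / 1000 = 0.70434505 kg
Cost = 0.70434505 * 471.4 = 332.0283 $


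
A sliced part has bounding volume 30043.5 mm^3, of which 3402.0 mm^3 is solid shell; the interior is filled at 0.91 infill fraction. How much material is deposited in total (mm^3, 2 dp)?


V_infill = (30043.5 - 3402.0) * 0.91 = 24243.77
V_total = 3402.0 + 24243.77 = 27645.77 mm^3


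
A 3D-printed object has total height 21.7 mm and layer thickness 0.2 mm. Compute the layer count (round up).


Layers = ceil(21.7/0.2) = 109


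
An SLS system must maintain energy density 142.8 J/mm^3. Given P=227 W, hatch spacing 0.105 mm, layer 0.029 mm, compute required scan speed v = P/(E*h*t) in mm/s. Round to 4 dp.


v = 227 / (142.8*0.105*0.029) = 522.0479 mm/s


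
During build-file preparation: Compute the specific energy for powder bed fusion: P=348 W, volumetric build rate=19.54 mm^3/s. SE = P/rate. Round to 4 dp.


SE = 348 / 19.54 = 17.8096 J/mm^3


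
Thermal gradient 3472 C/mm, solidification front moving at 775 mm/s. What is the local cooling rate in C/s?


CR = 3472 * 775 = 2690800 C/s


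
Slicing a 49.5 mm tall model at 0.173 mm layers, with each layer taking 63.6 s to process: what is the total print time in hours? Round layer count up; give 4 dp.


Layers = ceil(49.5/0.173) = 287
t = 287 * 63.6 / 3600 = 5.0703 hrs


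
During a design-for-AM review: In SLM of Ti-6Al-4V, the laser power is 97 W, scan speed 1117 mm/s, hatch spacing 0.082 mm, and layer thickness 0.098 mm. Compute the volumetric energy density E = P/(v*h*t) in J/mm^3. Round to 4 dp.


E = 97 / (1117*0.082*0.098) = 10.8063 J/mm^3


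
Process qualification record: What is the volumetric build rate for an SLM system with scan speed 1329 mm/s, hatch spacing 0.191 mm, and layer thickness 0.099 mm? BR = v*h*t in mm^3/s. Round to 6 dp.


Rate = 1329 * 0.191 * 0.099 = 25.130061 mm^3/s


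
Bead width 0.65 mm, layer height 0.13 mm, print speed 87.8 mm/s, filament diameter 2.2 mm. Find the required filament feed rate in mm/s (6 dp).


Q = 0.65 * 0.13 * 87.8 = 7.4191 mm^3/s
A_fil = pi*(2.2/2)^2 = 3.80132711 mm^2
v_feed = 7.4191 / 3.80132711 = 1.951713 mm/s


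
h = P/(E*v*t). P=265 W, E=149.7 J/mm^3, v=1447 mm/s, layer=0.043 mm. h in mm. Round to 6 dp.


h = 265 / (149.7*1447*0.043) = 0.02845 mm


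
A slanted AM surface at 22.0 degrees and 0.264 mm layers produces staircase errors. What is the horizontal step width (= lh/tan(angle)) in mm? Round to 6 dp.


step = 0.264 / tan(22.0) = 0.653423 mm


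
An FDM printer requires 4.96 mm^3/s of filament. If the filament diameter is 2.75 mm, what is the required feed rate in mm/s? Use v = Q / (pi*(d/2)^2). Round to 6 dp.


A = pi*(2.75/2)^2 = 5.939574
v = 4.96 / 5.939574 = 0.835077 mm/s


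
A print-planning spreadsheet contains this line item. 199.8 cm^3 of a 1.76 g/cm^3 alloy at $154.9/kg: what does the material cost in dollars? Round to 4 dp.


Mass = 199.8*1.76/1000 = 0.351648 kg
Cost = 0.351648 * 154.9 = 54.4703 $


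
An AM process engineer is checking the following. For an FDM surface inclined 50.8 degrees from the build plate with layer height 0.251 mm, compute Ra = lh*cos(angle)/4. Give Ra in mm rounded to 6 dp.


Ra = 0.251 * cos(50.8) / 4 = 0.03966 mm


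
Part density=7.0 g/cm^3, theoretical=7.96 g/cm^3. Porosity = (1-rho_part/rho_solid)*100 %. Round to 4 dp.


Porosity = (1-7.0/7.96)*100 = 12.0603 %


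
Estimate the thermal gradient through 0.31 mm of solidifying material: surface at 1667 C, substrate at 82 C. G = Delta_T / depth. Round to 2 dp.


G = (1667-82)/0.31 = 5112.9 C/mm


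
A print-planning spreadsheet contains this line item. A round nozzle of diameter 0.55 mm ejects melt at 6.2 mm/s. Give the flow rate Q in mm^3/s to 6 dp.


A = pi*(0.55/2)^2 = 0.23758294 mm^2
Q = 0.23758294 * 6.2 = 1.473014 mm^3/s


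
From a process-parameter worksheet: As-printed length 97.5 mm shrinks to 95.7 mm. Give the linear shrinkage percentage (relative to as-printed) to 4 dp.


Shrinkage = ((97.5-95.7)/97.5)*100 = 1.8462 %


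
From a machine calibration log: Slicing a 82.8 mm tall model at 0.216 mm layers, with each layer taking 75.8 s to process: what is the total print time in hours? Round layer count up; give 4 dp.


Layers = ceil(82.8/0.216) = 384
t = 384 * 75.8 / 3600 = 8.0853 hrs


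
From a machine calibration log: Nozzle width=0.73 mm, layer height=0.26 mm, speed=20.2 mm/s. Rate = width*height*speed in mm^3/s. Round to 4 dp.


Rate = 0.73 * 0.26 * 20.2 = 3.834 mm^3/s


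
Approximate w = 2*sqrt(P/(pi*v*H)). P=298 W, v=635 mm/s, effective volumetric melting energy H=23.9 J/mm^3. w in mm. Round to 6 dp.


w = 2*sqrt(298/(pi*635*23.9)) = 0.158117 mm


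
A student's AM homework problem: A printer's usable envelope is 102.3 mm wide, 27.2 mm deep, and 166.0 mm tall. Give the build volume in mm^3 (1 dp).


V = 102.3 * 27.2 * 166.0 = 461905.0 mm^3


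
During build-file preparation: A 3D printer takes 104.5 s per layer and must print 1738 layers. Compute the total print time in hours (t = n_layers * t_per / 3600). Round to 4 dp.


t = 1738 * 104.5 / 3600 = 50.4503 hrs


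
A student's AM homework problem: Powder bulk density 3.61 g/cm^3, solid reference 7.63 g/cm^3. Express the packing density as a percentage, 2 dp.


Packing = (3.61/7.63)*100 = 47.31 %


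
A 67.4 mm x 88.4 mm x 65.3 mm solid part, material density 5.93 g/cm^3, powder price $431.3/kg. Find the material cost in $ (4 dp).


V = 67.4 * 88.4 * 65.3 = 389067.848 mm^3 = 389.067848 cm^3
Mass = 389.067848 * 5.93 / 1000 = 2.30717234 kg
Cost = 2.30717234 * 431.3 = 995.0834 $


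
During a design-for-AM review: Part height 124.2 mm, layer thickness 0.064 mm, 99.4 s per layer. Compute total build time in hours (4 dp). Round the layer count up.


Layers = ceil(124.2/0.064) = 1941
t = 1941 * 99.4 / 3600 = 53.5932 hrs


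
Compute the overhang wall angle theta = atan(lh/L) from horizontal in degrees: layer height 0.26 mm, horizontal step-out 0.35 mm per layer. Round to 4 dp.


angle = atan(0.26/0.35) = 36.6071 degrees


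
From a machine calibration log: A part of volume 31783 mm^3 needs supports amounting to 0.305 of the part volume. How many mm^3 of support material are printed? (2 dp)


V_support = 31783 * 0.305 = 9693.82 mm^3


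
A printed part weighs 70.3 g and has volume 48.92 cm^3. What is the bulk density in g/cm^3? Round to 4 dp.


rho = 70.3 / 48.92 = 1.437 g/cm^3


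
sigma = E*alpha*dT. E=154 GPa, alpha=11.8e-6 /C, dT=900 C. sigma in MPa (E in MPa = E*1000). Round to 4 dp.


sigma = 154*1000 * 11.8e-6 * 900 = 1635.48 MPa


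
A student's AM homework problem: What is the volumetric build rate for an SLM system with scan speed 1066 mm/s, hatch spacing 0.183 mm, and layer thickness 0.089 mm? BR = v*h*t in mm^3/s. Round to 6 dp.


Rate = 1066 * 0.183 * 0.089 = 17.361942 mm^3/s


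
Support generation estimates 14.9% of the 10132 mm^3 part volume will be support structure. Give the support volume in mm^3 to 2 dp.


V_support = 10132 * 0.149 = 1509.67 mm^3


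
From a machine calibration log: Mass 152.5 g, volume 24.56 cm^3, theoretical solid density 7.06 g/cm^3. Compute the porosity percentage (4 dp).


rho_part = 152.5 / 24.56 = 6.20928339 g/cm^3
Porosity = (1 - 6.20928339/7.06)*100 = 12.0498 %


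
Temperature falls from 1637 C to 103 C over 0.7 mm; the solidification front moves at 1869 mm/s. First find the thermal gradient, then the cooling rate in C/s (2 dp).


G = (1637-103)/0.7 = 2191.42857143 C/mm
CR = 2191.42857143 * 1869 = 4095780.0 C/s


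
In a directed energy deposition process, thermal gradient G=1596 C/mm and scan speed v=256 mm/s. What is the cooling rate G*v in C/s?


CR = 1596 * 256 = 408576 C/s


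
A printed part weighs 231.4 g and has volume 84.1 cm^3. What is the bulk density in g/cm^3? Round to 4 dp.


rho = 231.4 / 84.1 = 2.7515 g/cm^3


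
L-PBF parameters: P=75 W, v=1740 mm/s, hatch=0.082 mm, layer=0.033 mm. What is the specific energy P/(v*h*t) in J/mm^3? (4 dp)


Build rate = 1740 * 0.082 * 0.033 = 4.70844 mm^3/s
SE = 75 / 4.70844 = 15.9288 J/mm^3


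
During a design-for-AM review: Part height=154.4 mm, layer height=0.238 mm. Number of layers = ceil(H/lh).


Layers = ceil(154.4/0.238) = 649


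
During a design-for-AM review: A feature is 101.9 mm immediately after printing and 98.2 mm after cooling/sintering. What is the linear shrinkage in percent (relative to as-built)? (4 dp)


Shrinkage = ((101.9-98.2)/101.9)*100 = 3.631 %


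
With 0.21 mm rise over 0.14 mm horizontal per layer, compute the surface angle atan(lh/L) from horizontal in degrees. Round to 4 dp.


angle = atan(0.21/0.14) = 56.3099 degrees


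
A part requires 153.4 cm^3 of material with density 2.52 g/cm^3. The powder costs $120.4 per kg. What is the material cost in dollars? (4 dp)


Mass = 153.4*2.52/1000 = 0.386568 kg
Cost = 0.386568 * 120.4 = 46.5428 $


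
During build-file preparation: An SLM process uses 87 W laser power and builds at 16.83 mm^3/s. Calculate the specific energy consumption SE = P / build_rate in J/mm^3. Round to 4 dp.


SE = 87 / 16.83 = 5.1693 J/mm^3


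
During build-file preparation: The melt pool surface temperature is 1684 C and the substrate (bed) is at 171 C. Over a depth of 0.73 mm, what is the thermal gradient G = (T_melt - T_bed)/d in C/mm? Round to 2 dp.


G = (1684-171)/0.73 = 2072.6 C/mm


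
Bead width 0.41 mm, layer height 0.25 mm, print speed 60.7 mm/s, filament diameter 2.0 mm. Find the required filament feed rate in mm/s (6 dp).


Q = 0.41 * 0.25 * 60.7 = 6.22175 mm^3/s
A_fil = pi*(2.0/2)^2 = 3.14159265 mm^2
v_feed = 6.22175 / 3.14159265 = 1.980445 mm/s


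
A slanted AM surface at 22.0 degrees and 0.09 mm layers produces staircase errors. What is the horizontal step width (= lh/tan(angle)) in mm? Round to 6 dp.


step = 0.09 / tan(22.0) = 0.222758 mm


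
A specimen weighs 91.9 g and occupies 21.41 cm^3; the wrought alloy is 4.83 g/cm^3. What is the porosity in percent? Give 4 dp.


rho_part = 91.9 / 21.41 = 4.29238674 g/cm^3
Porosity = (1 - 4.29238674/4.83)*100 = 11.1307 %


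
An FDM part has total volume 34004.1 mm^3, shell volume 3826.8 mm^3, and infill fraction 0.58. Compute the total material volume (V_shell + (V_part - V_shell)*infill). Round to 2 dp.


V_infill = (34004.1 - 3826.8) * 0.58 = 17502.83
V_total = 3826.8 + 17502.83 = 21329.63 mm^3


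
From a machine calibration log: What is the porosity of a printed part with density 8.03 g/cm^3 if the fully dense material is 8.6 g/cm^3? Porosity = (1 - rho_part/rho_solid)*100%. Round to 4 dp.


Porosity = (1-8.03/8.6)*100 = 6.6279 %


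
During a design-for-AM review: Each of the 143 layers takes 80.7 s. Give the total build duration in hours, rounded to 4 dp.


t = 143 * 80.7 / 3600 = 3.2056 hrs


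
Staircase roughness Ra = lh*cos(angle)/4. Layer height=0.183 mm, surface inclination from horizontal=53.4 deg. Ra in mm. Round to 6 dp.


Ra = 0.183 * cos(53.4) / 4 = 0.027277 mm


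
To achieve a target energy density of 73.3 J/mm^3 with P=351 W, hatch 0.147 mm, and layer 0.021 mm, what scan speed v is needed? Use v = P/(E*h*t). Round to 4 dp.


v = 351 / (73.3*0.147*0.021) = 1551.1954 mm/s


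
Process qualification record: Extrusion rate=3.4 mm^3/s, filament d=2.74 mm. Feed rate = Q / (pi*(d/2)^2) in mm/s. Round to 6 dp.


A = pi*(2.74/2)^2 = 5.896455
v = 3.4 / 5.896455 = 0.576618 mm/s


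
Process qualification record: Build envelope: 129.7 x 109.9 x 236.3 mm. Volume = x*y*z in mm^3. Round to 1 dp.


V = 129.7 * 109.9 * 236.3 = 3368227.3 mm^3


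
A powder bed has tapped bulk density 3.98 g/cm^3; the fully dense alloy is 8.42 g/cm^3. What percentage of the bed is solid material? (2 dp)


Packing = (3.98/8.42)*100 = 47.27 %


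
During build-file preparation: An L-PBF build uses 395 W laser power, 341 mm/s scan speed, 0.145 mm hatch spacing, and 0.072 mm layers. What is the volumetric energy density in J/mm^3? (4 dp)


E = 395 / (341*0.145*0.072) = 110.9538 J/mm^3


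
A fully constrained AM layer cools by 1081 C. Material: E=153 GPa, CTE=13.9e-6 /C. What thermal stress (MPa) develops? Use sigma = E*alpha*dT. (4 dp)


sigma = 153*1000 * 13.9e-6 * 1081 = 2298.9627 MPa


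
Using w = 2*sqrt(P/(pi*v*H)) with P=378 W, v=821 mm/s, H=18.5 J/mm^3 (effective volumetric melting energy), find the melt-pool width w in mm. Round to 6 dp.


w = 2*sqrt(378/(pi*821*18.5)) = 0.17801 mm


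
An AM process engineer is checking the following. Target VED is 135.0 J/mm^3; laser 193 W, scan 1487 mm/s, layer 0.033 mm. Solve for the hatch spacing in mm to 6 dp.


h = 193 / (135.0*1487*0.033) = 0.029134 mm


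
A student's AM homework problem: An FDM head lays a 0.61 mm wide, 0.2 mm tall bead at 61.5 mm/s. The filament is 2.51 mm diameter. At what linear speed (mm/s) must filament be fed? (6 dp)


Q = 0.61 * 0.2 * 61.5 = 7.503 mm^3/s
A_fil = pi*(2.51/2)^2 = 4.94808697 mm^2
v_feed = 7.503 / 4.94808697 = 1.516344 mm/s


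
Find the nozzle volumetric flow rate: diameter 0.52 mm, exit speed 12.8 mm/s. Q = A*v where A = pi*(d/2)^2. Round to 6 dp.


A = pi*(0.52/2)^2 = 0.21237166 mm^2
Q = 0.21237166 * 12.8 = 2.718357 mm^3/s


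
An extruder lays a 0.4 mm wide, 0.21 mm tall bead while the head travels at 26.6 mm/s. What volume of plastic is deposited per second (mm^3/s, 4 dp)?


Rate = 0.4 * 0.21 * 26.6 = 2.2344 mm^3/s


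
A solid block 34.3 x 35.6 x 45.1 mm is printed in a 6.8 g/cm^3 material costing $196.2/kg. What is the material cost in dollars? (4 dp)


V = 34.3 * 35.6 * 45.1 = 55070.708 mm^3 = 55.070708 cm^3
Mass = 55.070708 * 6.8 / 1000 = 0.37448081 kg
Cost = 0.37448081 * 196.2 = 73.4731 $


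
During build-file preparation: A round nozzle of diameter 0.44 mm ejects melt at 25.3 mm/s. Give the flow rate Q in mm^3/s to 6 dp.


A = pi*(0.44/2)^2 = 0.15205308 mm^2
Q = 0.15205308 * 25.3 = 3.846943 mm^3/s


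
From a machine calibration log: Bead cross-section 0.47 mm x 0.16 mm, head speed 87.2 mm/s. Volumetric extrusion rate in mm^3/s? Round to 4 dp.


Rate = 0.47 * 0.16 * 87.2 = 6.5574 mm^3/s


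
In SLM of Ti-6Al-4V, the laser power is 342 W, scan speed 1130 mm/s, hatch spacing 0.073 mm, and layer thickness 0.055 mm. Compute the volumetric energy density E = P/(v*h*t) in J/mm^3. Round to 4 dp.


E = 342 / (1130*0.073*0.055) = 75.381 J/mm^3


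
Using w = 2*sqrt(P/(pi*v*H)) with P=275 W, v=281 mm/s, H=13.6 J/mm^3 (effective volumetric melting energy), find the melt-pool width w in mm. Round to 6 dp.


w = 2*sqrt(275/(pi*281*13.6)) = 0.302691 mm


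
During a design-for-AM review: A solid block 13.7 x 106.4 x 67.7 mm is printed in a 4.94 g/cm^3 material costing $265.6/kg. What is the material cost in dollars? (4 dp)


V = 13.7 * 106.4 * 67.7 = 98684.936 mm^3 = 98.684936 cm^3
Mass = 98.684936 * 4.94 / 1000 = 0.48750358 kg
Cost = 0.48750358 * 265.6 = 129.481 $


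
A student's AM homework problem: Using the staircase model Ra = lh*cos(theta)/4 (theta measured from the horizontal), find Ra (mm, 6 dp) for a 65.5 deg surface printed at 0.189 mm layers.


Ra = 0.189 * cos(65.5) / 4 = 0.019594 mm


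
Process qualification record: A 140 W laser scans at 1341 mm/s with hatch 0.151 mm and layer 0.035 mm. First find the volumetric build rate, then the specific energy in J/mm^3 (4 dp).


Build rate = 1341 * 0.151 * 0.035 = 7.087185 mm^3/s
SE = 140 / 7.087185 = 19.754 J/mm^3


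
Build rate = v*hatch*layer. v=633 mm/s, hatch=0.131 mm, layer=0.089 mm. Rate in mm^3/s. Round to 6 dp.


Rate = 633 * 0.131 * 0.089 = 7.380147 mm^3/s
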